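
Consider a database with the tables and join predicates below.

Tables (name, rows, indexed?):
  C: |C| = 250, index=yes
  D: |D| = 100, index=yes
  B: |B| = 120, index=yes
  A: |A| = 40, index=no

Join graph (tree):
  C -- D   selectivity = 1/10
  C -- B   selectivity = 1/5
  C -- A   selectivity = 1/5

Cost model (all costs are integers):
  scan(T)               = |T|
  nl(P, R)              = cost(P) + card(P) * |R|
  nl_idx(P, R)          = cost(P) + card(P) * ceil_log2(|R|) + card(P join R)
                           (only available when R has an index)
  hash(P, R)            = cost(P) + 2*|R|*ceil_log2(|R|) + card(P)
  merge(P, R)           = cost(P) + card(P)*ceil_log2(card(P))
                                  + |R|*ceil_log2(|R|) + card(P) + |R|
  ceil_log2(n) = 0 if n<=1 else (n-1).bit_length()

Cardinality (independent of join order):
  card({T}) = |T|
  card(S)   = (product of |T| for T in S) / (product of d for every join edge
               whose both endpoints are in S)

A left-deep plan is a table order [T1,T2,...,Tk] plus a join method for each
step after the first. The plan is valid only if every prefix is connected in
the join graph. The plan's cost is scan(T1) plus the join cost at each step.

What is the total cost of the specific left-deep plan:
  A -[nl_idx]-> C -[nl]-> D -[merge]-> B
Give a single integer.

523320

step 1: scan A: cost=40, card=40
step 2: join C via nl_idx
    card(P join C) = 40*250/(5) = 2000
    cost = 40 + 40*8 + 2000 = 2360
step 3: join D via nl
    card(P join D) = 2000*100/(10) = 20000
    cost = 2360 + 2000*100 = 202360
step 4: join B via merge
    card(P join B) = 20000*120/(5) = 480000
    cost = 202360 + 20000*15 + 120*7 + 20000 + 120 = 523320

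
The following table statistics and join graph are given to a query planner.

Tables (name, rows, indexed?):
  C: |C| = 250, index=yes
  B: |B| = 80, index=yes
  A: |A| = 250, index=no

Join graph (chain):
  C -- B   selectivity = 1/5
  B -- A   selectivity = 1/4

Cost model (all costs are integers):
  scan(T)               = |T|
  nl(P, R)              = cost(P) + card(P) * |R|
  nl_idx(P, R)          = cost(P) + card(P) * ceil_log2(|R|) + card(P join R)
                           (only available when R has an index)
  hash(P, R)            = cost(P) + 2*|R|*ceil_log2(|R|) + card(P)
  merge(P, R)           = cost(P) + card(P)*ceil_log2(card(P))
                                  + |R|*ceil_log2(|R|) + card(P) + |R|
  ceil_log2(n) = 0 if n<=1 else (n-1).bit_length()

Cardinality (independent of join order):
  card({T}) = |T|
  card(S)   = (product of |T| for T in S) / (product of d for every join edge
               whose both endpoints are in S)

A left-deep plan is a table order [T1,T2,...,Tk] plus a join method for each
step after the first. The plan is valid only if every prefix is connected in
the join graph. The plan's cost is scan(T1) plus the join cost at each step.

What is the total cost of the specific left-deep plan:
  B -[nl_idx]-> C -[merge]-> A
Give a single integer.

58970

step 1: scan B: cost=80, card=80
step 2: join C via nl_idx
    card(P join C) = 80*250/(5) = 4000
    cost = 80 + 80*8 + 4000 = 4720
step 3: join A via merge
    card(P join A) = 4000*250/(4) = 250000
    cost = 4720 + 4000*12 + 250*8 + 4000 + 250 = 58970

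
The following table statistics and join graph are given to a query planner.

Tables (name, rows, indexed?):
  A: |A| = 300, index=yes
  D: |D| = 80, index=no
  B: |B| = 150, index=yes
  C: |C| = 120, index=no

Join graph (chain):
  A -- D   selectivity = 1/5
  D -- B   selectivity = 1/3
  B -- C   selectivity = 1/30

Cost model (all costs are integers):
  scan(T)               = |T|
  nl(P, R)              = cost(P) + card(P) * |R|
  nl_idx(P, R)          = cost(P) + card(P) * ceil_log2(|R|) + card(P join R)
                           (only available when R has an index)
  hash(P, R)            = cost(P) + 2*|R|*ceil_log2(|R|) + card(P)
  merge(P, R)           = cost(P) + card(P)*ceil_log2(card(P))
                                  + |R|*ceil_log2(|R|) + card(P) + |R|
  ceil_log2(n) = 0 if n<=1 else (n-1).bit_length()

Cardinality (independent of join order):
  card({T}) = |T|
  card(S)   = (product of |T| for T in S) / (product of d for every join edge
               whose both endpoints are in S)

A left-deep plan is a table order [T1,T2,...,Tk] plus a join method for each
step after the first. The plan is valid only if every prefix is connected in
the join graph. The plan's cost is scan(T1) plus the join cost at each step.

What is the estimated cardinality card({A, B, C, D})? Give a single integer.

Tables in S: A(300), B(150), C(120), D(80)
Edges inside S: A-D(d=5), D-B(d=3), B-C(d=30)
numerator = 300 * 150 * 120 * 80 = 432000000
denominator = 5 * 3 * 30 = 450
card(S) = 432000000 / 450 = 960000

960000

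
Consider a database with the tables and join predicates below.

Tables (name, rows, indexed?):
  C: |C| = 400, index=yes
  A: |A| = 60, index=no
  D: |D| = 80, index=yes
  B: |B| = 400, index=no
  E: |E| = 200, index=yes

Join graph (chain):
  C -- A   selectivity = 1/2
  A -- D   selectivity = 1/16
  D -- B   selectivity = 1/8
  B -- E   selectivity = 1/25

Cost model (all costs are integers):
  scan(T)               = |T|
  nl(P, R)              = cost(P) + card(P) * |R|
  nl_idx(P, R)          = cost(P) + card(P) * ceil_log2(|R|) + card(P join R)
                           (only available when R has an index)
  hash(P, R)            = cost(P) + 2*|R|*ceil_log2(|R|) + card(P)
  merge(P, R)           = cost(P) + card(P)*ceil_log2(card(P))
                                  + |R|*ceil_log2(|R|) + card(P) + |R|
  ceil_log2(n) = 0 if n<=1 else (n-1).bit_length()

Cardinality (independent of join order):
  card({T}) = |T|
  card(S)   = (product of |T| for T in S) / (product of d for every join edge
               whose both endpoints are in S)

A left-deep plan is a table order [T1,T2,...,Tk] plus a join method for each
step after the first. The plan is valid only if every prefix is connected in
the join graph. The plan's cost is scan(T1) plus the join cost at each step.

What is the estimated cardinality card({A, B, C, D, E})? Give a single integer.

24000000

Tables in S: A(60), B(400), C(400), D(80), E(200)
Edges inside S: C-A(d=2), A-D(d=16), D-B(d=8), B-E(d=25)
numerator = 60 * 400 * 400 * 80 * 200 = 153600000000
denominator = 2 * 16 * 8 * 25 = 6400
card(S) = 153600000000 / 6400 = 24000000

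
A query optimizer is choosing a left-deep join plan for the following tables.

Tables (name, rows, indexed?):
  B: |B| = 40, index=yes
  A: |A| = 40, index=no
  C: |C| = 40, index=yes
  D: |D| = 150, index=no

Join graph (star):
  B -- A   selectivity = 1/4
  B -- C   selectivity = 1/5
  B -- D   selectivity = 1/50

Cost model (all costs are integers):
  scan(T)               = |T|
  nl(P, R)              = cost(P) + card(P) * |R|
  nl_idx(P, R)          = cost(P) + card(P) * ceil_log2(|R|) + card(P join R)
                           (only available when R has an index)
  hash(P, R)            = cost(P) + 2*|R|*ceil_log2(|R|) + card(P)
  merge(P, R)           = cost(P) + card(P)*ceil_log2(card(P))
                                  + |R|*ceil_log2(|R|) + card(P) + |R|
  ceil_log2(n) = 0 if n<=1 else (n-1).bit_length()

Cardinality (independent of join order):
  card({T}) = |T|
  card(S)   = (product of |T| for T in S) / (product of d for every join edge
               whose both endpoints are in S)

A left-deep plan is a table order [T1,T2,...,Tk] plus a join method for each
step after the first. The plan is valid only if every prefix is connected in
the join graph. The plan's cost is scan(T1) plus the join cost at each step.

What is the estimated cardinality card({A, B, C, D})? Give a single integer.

Tables in S: A(40), B(40), C(40), D(150)
Edges inside S: B-A(d=4), B-C(d=5), B-D(d=50)
numerator = 40 * 40 * 40 * 150 = 9600000
denominator = 4 * 5 * 50 = 1000
card(S) = 9600000 / 1000 = 9600

9600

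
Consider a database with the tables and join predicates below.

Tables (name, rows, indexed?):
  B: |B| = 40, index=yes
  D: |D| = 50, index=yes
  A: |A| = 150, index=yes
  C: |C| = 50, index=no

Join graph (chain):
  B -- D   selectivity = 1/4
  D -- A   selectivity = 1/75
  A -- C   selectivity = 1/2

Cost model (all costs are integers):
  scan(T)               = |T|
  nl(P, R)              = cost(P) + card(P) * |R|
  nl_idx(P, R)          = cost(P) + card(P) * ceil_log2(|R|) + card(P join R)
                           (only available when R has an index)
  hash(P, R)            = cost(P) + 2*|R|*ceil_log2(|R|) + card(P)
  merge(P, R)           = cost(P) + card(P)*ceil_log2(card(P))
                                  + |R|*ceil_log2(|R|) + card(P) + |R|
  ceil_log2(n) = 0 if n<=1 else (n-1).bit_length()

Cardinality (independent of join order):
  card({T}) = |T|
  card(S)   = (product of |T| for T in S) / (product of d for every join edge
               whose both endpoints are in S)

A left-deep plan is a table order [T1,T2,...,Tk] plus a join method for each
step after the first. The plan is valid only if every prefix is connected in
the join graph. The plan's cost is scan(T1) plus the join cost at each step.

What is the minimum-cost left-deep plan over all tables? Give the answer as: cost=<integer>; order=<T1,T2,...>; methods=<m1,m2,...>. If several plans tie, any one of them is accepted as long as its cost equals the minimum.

Selinger DP (subsets sized 1..n):
  {B}: scan cost=40, card=40
  {D}: scan cost=50, card=50
  {A}: scan cost=150, card=150
  {C}: scan cost=50, card=50
  {BD}: card=500; try (B,hash)→580, (D,merge)→670, (D,hash)→680, (B,merge)→680, (D,nl_idx)→780, (B,nl_idx)→850 …(+2); best=580 via (B,hash)
  {AD}: card=100; try (A,nl_idx)→550, (D,hash)→900, (D,nl_idx)→1150, (A,merge)→1750, (D,merge)→1850, (A,hash)→2500 …(+2); best=550 via (A,nl_idx)
  {AC}: card=3750; try (C,hash)→900, (A,merge)→1750, (C,merge)→1850, (A,hash)→2500, (A,nl_idx)→4200, (A,nl)→7550 …(+1); best=900 via (C,hash)
  {ABD}: card=1000; try (B,hash)→1130, (B,merge)→1630, (B,nl_idx)→2150, (A,hash)→3480, (B,nl)→4550, (A,nl_idx)→5580 …(+2); best=1130 via (B,hash)
  {ACD}: card=2500; try (C,hash)→1250, (C,merge)→1700, (D,hash)→5250, (C,nl)→5550, (D,nl_idx)→25900, (D,merge)→50000 …(+1); best=1250 via (C,hash)
  {ABCD}: card=25000; try (C,hash)→2730, (B,hash)→4230, (C,merge)→12480, (B,merge)→34030, (B,nl_idx)→41250, (C,nl)→51130 …(+1); best=2730 via (C,hash)

cost=2730; order=D,A,B,C; methods=nl_idx,hash,hash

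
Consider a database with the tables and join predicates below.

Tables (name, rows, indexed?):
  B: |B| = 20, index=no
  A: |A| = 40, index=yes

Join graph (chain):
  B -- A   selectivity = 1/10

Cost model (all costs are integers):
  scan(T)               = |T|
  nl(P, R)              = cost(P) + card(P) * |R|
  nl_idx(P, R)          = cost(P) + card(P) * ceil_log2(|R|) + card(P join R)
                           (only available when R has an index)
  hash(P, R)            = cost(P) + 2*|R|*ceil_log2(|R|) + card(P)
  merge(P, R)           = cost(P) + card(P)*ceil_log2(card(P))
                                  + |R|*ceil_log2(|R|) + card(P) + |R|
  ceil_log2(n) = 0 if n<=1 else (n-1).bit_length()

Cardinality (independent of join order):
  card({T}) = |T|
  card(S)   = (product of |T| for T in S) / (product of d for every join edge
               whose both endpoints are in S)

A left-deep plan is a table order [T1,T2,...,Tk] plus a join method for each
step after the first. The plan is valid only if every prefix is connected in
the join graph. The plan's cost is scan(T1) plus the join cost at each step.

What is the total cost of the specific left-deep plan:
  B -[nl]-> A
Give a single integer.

820

step 1: scan B: cost=20, card=20
step 2: join A via nl
    card(P join A) = 20*40/(10) = 80
    cost = 20 + 20*40 = 820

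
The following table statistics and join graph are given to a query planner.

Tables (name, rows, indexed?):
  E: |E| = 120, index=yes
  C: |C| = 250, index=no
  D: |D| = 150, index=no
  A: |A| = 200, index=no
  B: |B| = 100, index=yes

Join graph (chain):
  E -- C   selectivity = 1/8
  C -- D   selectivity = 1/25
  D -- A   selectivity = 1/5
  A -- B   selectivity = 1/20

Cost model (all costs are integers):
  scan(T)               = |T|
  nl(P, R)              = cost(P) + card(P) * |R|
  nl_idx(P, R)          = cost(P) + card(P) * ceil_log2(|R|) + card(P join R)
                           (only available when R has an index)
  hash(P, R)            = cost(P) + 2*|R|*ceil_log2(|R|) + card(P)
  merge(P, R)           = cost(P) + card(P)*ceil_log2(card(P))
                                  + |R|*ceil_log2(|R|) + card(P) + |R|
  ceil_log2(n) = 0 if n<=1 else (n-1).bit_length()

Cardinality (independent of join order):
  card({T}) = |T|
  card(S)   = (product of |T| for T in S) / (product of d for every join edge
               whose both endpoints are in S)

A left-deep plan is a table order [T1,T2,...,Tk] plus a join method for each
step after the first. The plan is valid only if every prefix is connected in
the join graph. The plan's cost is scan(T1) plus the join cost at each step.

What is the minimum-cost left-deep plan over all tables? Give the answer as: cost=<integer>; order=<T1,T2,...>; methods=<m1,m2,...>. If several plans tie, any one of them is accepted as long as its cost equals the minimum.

cost=340880; order=A,B,D,C,E; methods=hash,hash,hash,hash

Selinger DP (subsets sized 1..n):
  {E}: scan cost=120, card=120
  {C}: scan cost=250, card=250
  {D}: scan cost=150, card=150
  {A}: scan cost=200, card=200
  {B}: scan cost=100, card=100
  {CE}: card=3750; try (E,hash)→2180, (C,merge)→3330, (E,merge)→3460, (C,hash)→4240, (E,nl_idx)→5750, (C,nl)→30120 …(+1); best=2180 via (E,hash)
  {CD}: card=1500; try (D,hash)→2900, (C,merge)→3750, (D,merge)→3850, (C,hash)→4300, (C,nl)→37650, (D,nl)→37750; best=2900 via (D,hash)
  {AD}: card=6000; try (D,hash)→2800, (A,merge)→3300, (D,merge)→3350, (A,hash)→3500, (A,nl)→30150, (D,nl)→30200; best=2800 via (D,hash)
  {AB}: card=1000; try (B,hash)→1800, (B,nl_idx)→2600, (A,merge)→2700, (B,merge)→2800, (A,hash)→3400, (A,nl)→20100 …(+1); best=1800 via (B,hash)
  {CDE}: card=22500; try (E,hash)→6080, (D,hash)→8330, (E,merge)→21860, (E,nl_idx)→35900, (D,merge)→52280, (E,nl)→182900 …(+1); best=6080 via (E,hash)
  {ACD}: card=60000; try (A,hash)→7600, (C,hash)→12800, (A,merge)→22700, (C,merge)→89050, (A,nl)→302900, (C,nl)→1502800; best=7600 via (A,hash)
  {ABD}: card=30000; try (D,hash)→5200, (B,hash)→10200, (D,merge)→14150, (B,nl_idx)→74800, (B,merge)→87600, (D,nl)→151800 …(+1); best=5200 via (D,hash)
  {ACDE}: card=900000; try (A,hash)→31780, (E,hash)→69280, (A,merge)→367880, (E,merge)→1028560, (E,nl_idx)→1327600, (A,nl)→4506080 …(+1); best=31780 via (A,hash)
  {ABCD}: card=300000; try (C,hash)→39200, (B,hash)→69000, (C,merge)→487450, (B,nl_idx)→727600, (B,merge)→1028400, (B,nl)→6007600 …(+1); best=39200 via (C,hash)
  {ABCDE}: card=4500000; try (E,hash)→340880, (B,hash)→933180, (E,merge)→6040160, (E,nl_idx)→6639200, (B,nl_idx)→10831780, (B,merge)→18932580 …(+2); best=340880 via (E,hash)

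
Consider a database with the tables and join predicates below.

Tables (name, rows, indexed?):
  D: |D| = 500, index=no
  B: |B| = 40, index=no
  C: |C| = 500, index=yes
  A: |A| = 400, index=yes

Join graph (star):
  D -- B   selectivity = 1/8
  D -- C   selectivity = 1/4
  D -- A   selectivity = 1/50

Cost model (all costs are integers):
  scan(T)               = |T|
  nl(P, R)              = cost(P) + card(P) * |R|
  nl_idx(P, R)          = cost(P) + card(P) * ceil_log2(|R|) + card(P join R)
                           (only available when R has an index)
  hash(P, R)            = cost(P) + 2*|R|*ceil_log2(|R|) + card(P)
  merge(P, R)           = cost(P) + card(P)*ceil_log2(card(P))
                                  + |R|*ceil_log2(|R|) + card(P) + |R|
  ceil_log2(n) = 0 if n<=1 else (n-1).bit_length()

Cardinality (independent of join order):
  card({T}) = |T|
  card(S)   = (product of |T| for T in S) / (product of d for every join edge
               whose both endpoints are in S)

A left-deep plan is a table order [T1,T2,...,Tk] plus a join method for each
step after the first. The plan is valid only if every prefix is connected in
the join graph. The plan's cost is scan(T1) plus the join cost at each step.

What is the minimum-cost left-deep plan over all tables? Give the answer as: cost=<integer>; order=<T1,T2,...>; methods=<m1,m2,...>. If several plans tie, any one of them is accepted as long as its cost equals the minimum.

cost=40180; order=D,B,A,C; methods=hash,hash,hash

Selinger DP (subsets sized 1..n):
  {D}: scan cost=500, card=500
  {B}: scan cost=40, card=40
  {C}: scan cost=500, card=500
  {A}: scan cost=400, card=400
  {BD}: card=2500; try (B,hash)→1480, (D,merge)→5320, (B,merge)→5780, (D,hash)→9080, (D,nl)→20040, (B,nl)→20500; best=1480 via (B,hash)
  {CD}: card=62500; try (D,hash)→10000, (C,hash)→10000, (D,merge)→10500, (C,merge)→10500, (C,nl_idx)→67500, (D,nl)→250500 …(+1); best=10000 via (D,hash)
  {AD}: card=4000; try (A,hash)→8200, (A,nl_idx)→9000, (D,merge)→9400, (A,merge)→9500, (D,hash)→9800, (D,nl)→200400 …(+1); best=8200 via (A,hash)
  {BCD}: card=312500; try (C,hash)→12980, (C,merge)→38980, (B,hash)→72980, (C,nl_idx)→336480, (B,merge)→1072780, (C,nl)→1251480 …(+1); best=12980 via (C,hash)
  {ABD}: card=20000; try (A,hash)→11180, (B,hash)→12680, (A,merge)→37980, (A,nl_idx)→43980, (B,merge)→60480, (B,nl)→168200 …(+1); best=11180 via (A,hash)
  {ACD}: card=500000; try (C,hash)→21200, (C,merge)→65200, (A,hash)→79700, (C,nl_idx)→544200, (A,nl_idx)→1072500, (A,merge)→1076500 …(+2); best=21200 via (C,hash)
  {ABCD}: card=2500000; try (C,hash)→40180, (A,hash)→332680, (C,merge)→336180, (B,hash)→521680, (C,nl_idx)→2691180, (A,nl_idx)→5325480 …(+5); best=40180 via (C,hash)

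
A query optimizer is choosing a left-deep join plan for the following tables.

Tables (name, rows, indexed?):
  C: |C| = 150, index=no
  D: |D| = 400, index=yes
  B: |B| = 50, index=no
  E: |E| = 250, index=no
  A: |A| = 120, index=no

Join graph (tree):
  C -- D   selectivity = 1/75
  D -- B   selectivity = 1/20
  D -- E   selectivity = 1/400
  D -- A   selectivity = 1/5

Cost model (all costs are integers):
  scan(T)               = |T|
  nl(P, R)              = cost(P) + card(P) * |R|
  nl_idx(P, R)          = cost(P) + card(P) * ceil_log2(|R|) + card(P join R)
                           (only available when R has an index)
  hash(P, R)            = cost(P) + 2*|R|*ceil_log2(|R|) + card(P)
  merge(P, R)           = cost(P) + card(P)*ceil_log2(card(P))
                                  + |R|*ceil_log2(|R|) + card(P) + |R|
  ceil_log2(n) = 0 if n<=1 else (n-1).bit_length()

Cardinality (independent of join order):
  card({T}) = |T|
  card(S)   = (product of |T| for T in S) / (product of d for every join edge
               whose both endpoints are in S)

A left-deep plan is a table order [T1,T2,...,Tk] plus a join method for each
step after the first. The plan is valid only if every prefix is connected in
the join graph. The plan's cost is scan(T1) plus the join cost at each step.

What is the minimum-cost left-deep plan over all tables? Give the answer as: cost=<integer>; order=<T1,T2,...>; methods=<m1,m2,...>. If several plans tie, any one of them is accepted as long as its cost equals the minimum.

Selinger DP (subsets sized 1..n):
  {C}: scan cost=150, card=150
  {D}: scan cost=400, card=400
  {B}: scan cost=50, card=50
  {E}: scan cost=250, card=250
  {A}: scan cost=120, card=120
  {CD}: card=800; try (D,nl_idx)→2300, (C,hash)→3200, (D,merge)→5500, (C,merge)→5750, (D,hash)→7500, (D,nl)→60150 …(+1); best=2300 via (D,nl_idx)
  {BD}: card=1000; try (B,hash)→1400, (D,nl_idx)→1500, (D,merge)→4400, (B,merge)→4750, (D,hash)→7300, (D,nl)→20050 …(+1); best=1400 via (B,hash)
  {DE}: card=250; try (D,nl_idx)→2750, (E,hash)→4800, (D,merge)→6500, (E,merge)→6650, (D,hash)→7700, (D,nl)→100250 …(+1); best=2750 via (D,nl_idx)
  {AD}: card=9600; try (A,hash)→2480, (D,merge)→5080, (A,merge)→5360, (D,hash)→7440, (D,nl_idx)→10800, (D,nl)→48120 …(+1); best=2480 via (A,hash)
  {BCD}: card=2000; try (B,hash)→3700, (C,hash)→4800, (B,merge)→11450, (C,merge)→13750, (B,nl)→42300, (C,nl)→151400; best=3700 via (B,hash)
  {CDE}: card=500; try (C,hash)→5400, (C,merge)→6350, (E,hash)→7100, (E,merge)→13350, (C,nl)→40250, (E,nl)→202300; best=5400 via (C,hash)
  {ACD}: card=19200; try (A,hash)→4780, (A,merge)→12060, (C,hash)→14480, (A,nl)→98300, (C,merge)→147830, (C,nl)→1442480; best=4780 via (A,hash)
  {BDE}: card=625; try (B,hash)→3600, (B,merge)→5350, (E,hash)→6400, (E,merge)→14650, (B,nl)→15250, (E,nl)→251400; best=3600 via (B,hash)
  {ABD}: card=24000; try (A,hash)→4080, (B,hash)→12680, (A,merge)→13360, (A,nl)→121400, (B,merge)→146830, (B,nl)→482480; best=4080 via (A,hash)
  {ADE}: card=6000; try (A,hash)→4680, (A,merge)→5960, (E,hash)→16080, (A,nl)→32750, (E,merge)→148730, (E,nl)→2402480; best=4680 via (A,hash)
  {BCDE}: card=1250; try (B,hash)→6500, (C,hash)→6625, (E,hash)→9700, (B,merge)→10750, (C,merge)→11825, (E,merge)→29950 …(+3); best=6500 via (B,hash)
  {ABCD}: card=48000; try (A,hash)→7380, (B,hash)→24580, (A,merge)→28660, (C,hash)→30480, (A,nl)→243700, (B,merge)→312330 …(+3); best=7380 via (A,hash)
  {ACDE}: card=12000; try (A,hash)→7580, (A,merge)→11360, (C,hash)→13080, (E,hash)→27980, (A,nl)→65400, (C,merge)→90030 …(+3); best=7580 via (A,hash)
  {ABDE}: card=15000; try (A,hash)→5905, (B,hash)→11280, (A,merge)→11435, (E,hash)→32080, (A,nl)→78600, (B,merge)→89030 …(+3); best=5905 via (A,hash)
  {ABCDE}: card=30000; try (A,hash)→9430, (B,hash)→20180, (A,merge)→22460, (C,hash)→23305, (E,hash)→59380, (A,nl)→156500 …(+6); best=9430 via (A,hash)

cost=9430; order=E,D,C,B,A; methods=nl_idx,hash,hash,hash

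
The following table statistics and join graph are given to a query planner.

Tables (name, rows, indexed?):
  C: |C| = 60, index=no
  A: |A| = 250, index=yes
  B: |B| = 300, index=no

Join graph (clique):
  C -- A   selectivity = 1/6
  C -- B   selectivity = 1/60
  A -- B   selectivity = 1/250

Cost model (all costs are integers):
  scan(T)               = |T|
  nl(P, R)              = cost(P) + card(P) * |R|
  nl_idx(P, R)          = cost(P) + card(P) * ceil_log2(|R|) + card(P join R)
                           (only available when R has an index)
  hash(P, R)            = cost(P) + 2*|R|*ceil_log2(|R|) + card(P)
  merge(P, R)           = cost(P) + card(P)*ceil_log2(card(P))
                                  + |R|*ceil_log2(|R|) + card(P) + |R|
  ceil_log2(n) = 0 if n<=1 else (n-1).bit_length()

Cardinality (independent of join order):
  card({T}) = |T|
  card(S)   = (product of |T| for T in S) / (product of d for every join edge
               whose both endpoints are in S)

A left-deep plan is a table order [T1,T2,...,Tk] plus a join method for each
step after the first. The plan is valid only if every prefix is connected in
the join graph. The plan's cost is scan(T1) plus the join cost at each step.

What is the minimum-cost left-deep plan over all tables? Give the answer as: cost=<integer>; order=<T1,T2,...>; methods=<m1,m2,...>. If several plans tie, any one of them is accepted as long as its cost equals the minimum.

cost=3770; order=B,C,A; methods=hash,nl_idx

Selinger DP (subsets sized 1..n):
  {C}: scan cost=60, card=60
  {A}: scan cost=250, card=250
  {B}: scan cost=300, card=300
  {AC}: card=2500; try (C,hash)→1220, (A,merge)→2730, (C,merge)→2920, (A,nl_idx)→3040, (A,hash)→4120, (A,nl)→15060 …(+1); best=1220 via (C,hash)
  {BC}: card=300; try (C,hash)→1320, (B,merge)→3480, (C,merge)→3720, (B,hash)→5520, (B,nl)→18060, (C,nl)→18300; best=1320 via (C,hash)
  {AB}: card=300; try (A,nl_idx)→3000, (A,hash)→4600, (B,merge)→5500, (A,merge)→5550, (B,hash)→5900, (B,nl)→75250 …(+1); best=3000 via (A,nl_idx)
  {ABC}: card=50; try (A,nl_idx)→3770, (C,hash)→4020, (A,hash)→5620, (C,merge)→6420, (A,merge)→6570, (B,hash)→9120 …(+4); best=3770 via (A,nl_idx)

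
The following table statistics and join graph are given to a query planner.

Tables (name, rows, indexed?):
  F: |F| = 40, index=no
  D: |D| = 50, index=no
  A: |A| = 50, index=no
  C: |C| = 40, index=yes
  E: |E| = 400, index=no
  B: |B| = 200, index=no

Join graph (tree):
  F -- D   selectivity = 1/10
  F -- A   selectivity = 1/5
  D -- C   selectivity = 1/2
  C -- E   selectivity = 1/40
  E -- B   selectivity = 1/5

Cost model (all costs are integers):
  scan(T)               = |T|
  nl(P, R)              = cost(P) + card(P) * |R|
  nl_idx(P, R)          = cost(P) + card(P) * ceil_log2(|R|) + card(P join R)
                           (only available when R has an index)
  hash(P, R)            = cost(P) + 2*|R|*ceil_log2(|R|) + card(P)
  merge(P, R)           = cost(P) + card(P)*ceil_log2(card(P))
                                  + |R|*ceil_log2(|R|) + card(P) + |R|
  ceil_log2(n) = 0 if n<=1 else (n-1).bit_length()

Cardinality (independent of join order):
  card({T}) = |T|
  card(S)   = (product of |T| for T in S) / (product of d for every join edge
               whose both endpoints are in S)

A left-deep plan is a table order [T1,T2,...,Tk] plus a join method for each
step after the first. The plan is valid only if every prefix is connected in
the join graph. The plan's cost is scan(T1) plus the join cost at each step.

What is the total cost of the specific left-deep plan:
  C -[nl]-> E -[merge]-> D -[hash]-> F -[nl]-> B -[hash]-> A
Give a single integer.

9631470

step 1: scan C: cost=40, card=40
step 2: join E via nl
    card(P join E) = 40*400/(40) = 400
    cost = 40 + 40*400 = 16040
step 3: join D via merge
    card(P join D) = 400*50/(2) = 10000
    cost = 16040 + 400*9 + 50*6 + 400 + 50 = 20390
step 4: join F via hash
    card(P join F) = 10000*40/(10) = 40000
    cost = 20390 + 2*40*6 + 10000 = 30870
step 5: join B via nl
    card(P join B) = 40000*200/(5) = 1600000
    cost = 30870 + 40000*200 = 8030870
step 6: join A via hash
    card(P join A) = 1600000*50/(5) = 16000000
    cost = 8030870 + 2*50*6 + 1600000 = 9631470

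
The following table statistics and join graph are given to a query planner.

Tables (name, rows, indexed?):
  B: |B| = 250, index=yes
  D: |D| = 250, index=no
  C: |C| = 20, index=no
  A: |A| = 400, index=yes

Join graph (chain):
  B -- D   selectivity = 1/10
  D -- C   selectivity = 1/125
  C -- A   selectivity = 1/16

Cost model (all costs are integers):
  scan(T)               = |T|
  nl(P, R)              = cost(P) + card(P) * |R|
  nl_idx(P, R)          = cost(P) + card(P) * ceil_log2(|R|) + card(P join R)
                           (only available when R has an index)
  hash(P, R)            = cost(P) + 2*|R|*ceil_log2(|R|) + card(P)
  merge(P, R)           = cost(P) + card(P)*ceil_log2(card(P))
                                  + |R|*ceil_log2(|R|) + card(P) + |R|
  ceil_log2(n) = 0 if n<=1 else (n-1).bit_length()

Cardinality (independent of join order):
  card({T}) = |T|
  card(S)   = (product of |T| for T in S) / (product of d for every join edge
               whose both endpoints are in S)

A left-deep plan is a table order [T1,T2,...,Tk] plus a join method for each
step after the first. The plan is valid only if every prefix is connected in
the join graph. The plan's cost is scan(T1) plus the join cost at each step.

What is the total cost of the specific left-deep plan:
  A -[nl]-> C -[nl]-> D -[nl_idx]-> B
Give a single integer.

step 1: scan A: cost=400, card=400
step 2: join C via nl
    card(P join C) = 400*20/(16) = 500
    cost = 400 + 400*20 = 8400
step 3: join D via nl
    card(P join D) = 500*250/(125) = 1000
    cost = 8400 + 500*250 = 133400
step 4: join B via nl_idx
    card(P join B) = 1000*250/(10) = 25000
    cost = 133400 + 1000*8 + 25000 = 166400

166400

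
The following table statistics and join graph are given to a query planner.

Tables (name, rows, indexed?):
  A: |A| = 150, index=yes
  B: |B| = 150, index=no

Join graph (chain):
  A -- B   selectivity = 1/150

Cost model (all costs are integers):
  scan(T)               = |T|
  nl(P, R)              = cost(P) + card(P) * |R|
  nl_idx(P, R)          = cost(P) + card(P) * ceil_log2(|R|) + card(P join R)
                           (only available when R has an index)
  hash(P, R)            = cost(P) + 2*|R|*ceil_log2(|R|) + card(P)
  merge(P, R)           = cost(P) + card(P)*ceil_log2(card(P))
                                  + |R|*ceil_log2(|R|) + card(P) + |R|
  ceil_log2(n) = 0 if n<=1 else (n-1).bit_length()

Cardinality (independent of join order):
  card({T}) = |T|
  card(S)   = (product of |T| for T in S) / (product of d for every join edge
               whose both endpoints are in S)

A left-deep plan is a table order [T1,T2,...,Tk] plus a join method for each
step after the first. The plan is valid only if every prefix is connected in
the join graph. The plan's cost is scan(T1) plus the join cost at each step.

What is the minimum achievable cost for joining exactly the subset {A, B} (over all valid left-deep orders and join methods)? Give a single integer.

1500

Selinger DP over subsets of {A,B}:
  {A}: scan cost=150, card=150
  {B}: scan cost=150, card=150
  {AB}: card=150; try (A,nl_idx)→1500, (B,hash)→2700, (A,hash)→2700, (B,merge)→2850, (A,merge)→2850, (B,nl)→22650 …(+1); best=1500 via (A,nl_idx)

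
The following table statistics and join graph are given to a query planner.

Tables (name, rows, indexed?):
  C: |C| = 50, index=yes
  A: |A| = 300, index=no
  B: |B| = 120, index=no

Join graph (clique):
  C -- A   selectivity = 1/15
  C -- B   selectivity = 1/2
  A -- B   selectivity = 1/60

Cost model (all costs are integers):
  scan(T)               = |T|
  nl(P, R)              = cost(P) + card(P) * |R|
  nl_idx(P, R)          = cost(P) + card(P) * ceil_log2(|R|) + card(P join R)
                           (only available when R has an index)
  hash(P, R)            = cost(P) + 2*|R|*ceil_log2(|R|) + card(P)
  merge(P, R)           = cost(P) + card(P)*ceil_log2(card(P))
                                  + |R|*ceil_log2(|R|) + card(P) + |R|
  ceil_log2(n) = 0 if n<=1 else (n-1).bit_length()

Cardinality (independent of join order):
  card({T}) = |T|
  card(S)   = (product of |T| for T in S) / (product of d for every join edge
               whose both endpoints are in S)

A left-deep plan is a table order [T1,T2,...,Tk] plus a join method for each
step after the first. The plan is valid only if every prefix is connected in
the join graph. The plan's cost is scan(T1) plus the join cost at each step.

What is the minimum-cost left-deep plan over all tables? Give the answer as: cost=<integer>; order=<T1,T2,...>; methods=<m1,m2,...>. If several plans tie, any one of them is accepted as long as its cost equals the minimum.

Selinger DP (subsets sized 1..n):
  {C}: scan cost=50, card=50
  {A}: scan cost=300, card=300
  {B}: scan cost=120, card=120
  {AC}: card=1000; try (C,hash)→1200, (C,nl_idx)→3100, (A,merge)→3400, (C,merge)→3650, (A,hash)→5500, (A,nl)→15050 …(+1); best=1200 via (C,hash)
  {BC}: card=3000; try (C,hash)→840, (B,merge)→1360, (C,merge)→1430, (B,hash)→1780, (C,nl_idx)→3840, (B,nl)→6050 …(+1); best=840 via (C,hash)
  {AB}: card=600; try (B,hash)→2280, (A,merge)→4080, (B,merge)→4260, (A,hash)→5640, (A,nl)→36120, (B,nl)→36300; best=2280 via (B,hash)
  {ABC}: card=1000; try (C,hash)→3480, (B,hash)→3880, (C,nl_idx)→6880, (C,merge)→9230, (A,hash)→9240, (B,merge)→13160 …(+4); best=3480 via (C,hash)

cost=3480; order=A,B,C; methods=hash,hash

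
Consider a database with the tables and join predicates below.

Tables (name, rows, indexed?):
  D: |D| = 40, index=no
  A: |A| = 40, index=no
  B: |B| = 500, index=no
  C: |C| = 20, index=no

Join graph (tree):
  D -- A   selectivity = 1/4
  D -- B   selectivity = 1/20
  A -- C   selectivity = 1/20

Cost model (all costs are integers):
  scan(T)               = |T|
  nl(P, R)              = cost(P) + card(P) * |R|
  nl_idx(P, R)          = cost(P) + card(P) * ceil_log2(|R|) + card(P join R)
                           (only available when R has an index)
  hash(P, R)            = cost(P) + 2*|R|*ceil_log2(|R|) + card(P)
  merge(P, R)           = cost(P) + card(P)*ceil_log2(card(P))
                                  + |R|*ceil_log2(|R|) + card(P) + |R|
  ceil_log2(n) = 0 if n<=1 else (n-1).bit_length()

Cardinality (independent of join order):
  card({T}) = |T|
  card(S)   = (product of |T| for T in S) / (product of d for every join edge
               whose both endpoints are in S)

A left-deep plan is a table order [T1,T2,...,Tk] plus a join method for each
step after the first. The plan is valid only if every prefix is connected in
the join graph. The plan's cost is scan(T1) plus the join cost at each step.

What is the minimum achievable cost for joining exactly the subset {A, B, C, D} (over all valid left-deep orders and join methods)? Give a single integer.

Selinger DP over subsets of {A,B,C,D}:
  {D}: scan cost=40, card=40
  {A}: scan cost=40, card=40
  {B}: scan cost=500, card=500
  {C}: scan cost=20, card=20
  {AD}: card=400; try (D,hash)→560, (A,hash)→560, (D,merge)→600, (A,merge)→600, (D,nl)→1640, (A,nl)→1640; best=560 via (D,hash)
  {BD}: card=1000; try (D,hash)→1480, (B,merge)→5320, (D,merge)→5780, (B,hash)→9080, (B,nl)→20040, (D,nl)→20500; best=1480 via (D,hash)
  {AC}: card=40; try (C,hash)→280, (A,merge)→420, (C,merge)→440, (A,hash)→520, (A,nl)→820, (C,nl)→840; best=280 via (C,hash)
  {ABD}: card=10000; try (A,hash)→2960, (B,merge)→9560, (B,hash)→9960, (A,merge)→12760, (A,nl)→41480, (B,nl)→200560; best=2960 via (A,hash)
  {ACD}: card=400; try (D,hash)→800, (D,merge)→840, (C,hash)→1160, (D,nl)→1880, (C,merge)→4680, (C,nl)→8560; best=800 via (D,hash)
  {ABCD}: card=10000; try (B,merge)→9800, (B,hash)→10200, (C,hash)→13160, (C,merge)→153080, (B,nl)→200800, (C,nl)→202960; best=9800 via (B,merge)

9800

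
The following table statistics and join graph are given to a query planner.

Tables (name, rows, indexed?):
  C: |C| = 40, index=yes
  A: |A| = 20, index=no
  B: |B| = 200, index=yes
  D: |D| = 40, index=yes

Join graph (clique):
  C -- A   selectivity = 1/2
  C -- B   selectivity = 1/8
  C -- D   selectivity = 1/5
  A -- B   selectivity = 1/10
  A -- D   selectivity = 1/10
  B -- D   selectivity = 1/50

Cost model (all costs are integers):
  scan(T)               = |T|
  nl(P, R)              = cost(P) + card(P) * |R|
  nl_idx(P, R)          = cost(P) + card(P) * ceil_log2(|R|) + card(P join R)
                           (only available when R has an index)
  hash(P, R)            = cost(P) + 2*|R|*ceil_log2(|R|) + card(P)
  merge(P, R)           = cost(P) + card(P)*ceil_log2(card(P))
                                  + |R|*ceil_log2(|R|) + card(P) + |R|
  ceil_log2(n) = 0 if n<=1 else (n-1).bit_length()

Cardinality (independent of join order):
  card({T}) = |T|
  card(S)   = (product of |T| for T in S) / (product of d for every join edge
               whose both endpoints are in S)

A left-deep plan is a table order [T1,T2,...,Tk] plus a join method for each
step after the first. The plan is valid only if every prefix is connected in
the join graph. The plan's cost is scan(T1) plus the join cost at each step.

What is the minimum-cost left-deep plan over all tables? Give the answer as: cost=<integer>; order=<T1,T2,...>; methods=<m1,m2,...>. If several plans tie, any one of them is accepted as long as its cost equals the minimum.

Selinger DP (subsets sized 1..n):
  {C}: scan cost=40, card=40
  {A}: scan cost=20, card=20
  {B}: scan cost=200, card=200
  {D}: scan cost=40, card=40
  {AC}: card=400; try (A,hash)→280, (C,merge)→420, (A,merge)→440, (C,hash)→520, (C,nl_idx)→540, (C,nl)→820 …(+1); best=280 via (A,hash)
  {BC}: card=1000; try (C,hash)→880, (B,nl_idx)→1360, (B,merge)→2120, (C,merge)→2280, (C,nl_idx)→2400, (B,hash)→3280 …(+2); best=880 via (C,hash)
  {CD}: card=320; try (D,hash)→560, (C,hash)→560, (D,merge)→600, (D,nl_idx)→600, (C,merge)→600, (C,nl_idx)→600 …(+2); best=560 via (D,hash)
  {AB}: card=400; try (B,nl_idx)→580, (A,hash)→600, (B,merge)→1940, (A,merge)→2120, (B,hash)→3240, (B,nl)→4020 …(+1); best=580 via (B,nl_idx)
  {AD}: card=80; try (D,nl_idx)→220, (A,hash)→280, (D,merge)→420, (A,merge)→440, (D,hash)→520, (D,nl)→820 …(+1); best=220 via (D,nl_idx)
  {BD}: card=160; try (B,nl_idx)→520, (D,hash)→880, (D,nl_idx)→1560, (B,merge)→2120, (D,merge)→2280, (B,hash)→3280 …(+2); best=520 via (B,nl_idx)
  {ABC}: card=1000; try (C,hash)→1460, (A,hash)→2080, (B,hash)→3880, (C,nl_idx)→3980, (B,nl_idx)→4480, (C,merge)→4860 …(+5); best=1460 via (C,hash)
  {ACD}: card=320; try (C,hash)→780, (C,nl_idx)→1020, (A,hash)→1080, (C,merge)→1140, (D,hash)→1160, (D,nl_idx)→3000 …(+5); best=780 via (C,hash)
  {BCD}: card=160; try (C,hash)→1160, (C,nl_idx)→1640, (C,merge)→2240, (D,hash)→2360, (B,nl_idx)→3280, (B,hash)→4080 …(+6); best=1160 via (C,hash)
  {ABD}: card=32; try (A,hash)→880, (B,nl_idx)→892, (D,hash)→1460, (A,merge)→2080, (B,merge)→2660, (D,nl_idx)→3012 …(+5); best=880 via (A,hash)
  {ABCD}: card=16; try (C,nl_idx)→1088, (C,merge)→1352, (C,hash)→1392, (A,hash)→1520, (C,nl)→2160, (A,merge)→2720 …(+9); best=1088 via (C,nl_idx)

cost=1088; order=D,B,A,C; methods=nl_idx,hash,nl_idx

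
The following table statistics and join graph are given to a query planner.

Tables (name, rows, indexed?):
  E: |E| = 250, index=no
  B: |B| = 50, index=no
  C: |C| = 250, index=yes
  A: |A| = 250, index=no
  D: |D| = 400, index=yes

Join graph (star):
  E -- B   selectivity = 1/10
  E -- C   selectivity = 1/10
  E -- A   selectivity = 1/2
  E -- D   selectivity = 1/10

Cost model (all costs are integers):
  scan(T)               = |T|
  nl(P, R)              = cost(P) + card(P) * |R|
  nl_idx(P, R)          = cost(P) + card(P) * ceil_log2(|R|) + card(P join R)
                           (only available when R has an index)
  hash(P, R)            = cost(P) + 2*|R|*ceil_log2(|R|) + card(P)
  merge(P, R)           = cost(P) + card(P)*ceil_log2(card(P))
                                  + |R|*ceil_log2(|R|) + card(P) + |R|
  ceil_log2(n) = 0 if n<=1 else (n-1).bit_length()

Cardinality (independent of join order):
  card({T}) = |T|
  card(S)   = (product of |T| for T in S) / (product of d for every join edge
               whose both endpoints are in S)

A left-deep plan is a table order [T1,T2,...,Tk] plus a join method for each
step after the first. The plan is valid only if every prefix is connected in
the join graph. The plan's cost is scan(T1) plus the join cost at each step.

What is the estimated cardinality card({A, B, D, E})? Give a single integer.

6250000

Tables in S: A(250), B(50), D(400), E(250)
Edges inside S: E-B(d=10), E-A(d=2), E-D(d=10)
numerator = 250 * 50 * 400 * 250 = 1250000000
denominator = 10 * 2 * 10 = 200
card(S) = 1250000000 / 200 = 6250000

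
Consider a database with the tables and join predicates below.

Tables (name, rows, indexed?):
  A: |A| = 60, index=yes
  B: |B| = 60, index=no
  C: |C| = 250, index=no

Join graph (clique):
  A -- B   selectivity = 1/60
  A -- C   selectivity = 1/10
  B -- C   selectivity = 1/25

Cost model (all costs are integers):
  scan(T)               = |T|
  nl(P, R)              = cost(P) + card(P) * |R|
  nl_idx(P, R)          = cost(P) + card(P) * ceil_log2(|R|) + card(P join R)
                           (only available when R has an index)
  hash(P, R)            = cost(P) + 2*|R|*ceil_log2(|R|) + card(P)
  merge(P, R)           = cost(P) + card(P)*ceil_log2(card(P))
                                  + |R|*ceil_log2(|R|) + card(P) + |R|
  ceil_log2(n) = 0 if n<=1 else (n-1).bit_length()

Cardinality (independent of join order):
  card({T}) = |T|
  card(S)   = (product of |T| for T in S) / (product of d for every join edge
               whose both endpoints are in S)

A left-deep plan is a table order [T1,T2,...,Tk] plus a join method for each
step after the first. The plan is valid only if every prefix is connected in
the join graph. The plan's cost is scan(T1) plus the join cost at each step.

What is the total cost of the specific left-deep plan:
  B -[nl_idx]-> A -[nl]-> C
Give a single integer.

15480

step 1: scan B: cost=60, card=60
step 2: join A via nl_idx
    card(P join A) = 60*60/(60) = 60
    cost = 60 + 60*6 + 60 = 480
step 3: join C via nl
    card(P join C) = 60*250/(10*25) = 60
    cost = 480 + 60*250 = 15480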